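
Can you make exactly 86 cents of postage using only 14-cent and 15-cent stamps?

We need non-negative x, y with 14x + 15y = 86.
gcd(14, 15) = 1 divides 86, so integer solutions exist.
Search for a non-negative one: x = 4 gives 15y = 86 - 56 = 30, so y = 2.
Check: 14·4 + 15·2 = 86 ✓

Yes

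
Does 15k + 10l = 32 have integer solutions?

Step 1: Compute gcd(15, 10).
gcd(15, 10) = 5

Step 2: Check divisibility.
Does 5 divide 32? 32 = 5 x 6 + 2, so no.

By the theorem on linear Diophantine equations, 15k + 10l = 32 has integer solutions if and only if gcd(15, 10) divides 32. Since 5 does not divide 32, no solutions exist.

No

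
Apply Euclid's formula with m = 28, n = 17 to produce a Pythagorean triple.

a = m² - n² = 28² - 17² = 784 - 289 = 495
b = 2mn = 2·28·17 = 952
c = m² + n² = 784 + 289 = 1073
Verify: 495² + 952² = 245025 + 906304 = 1151329 = 1073² ✓

(495, 952, 1073)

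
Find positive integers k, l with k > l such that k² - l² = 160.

Factor: k² - l² = (k+l)(k-l) = 160.
We need two factors of 160 with the same parity.
Use k+l = 80 and k-l = 2 (product 80·2 = 160).
Adding: 2k = 82, so k = 41.
Subtracting: 2l = 78, so l = 39.
Check: 41² - 39² = 1681 - 1521 = 160 ✓

k = 41, l = 39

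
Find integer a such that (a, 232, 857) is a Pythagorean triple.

a² = c² - b² = 857² - 232² = 734449 - 53824 = 680625
a = sqrt(680625) = 825

825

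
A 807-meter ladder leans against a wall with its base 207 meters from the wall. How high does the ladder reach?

The ladder, wall, and ground form a right triangle with hypotenuse 807 and one leg 207.
By the Pythagorean theorem: h² = 807² - 207² = 651249 - 42849 = 608400
h = √608400 = 780 meters

780 meters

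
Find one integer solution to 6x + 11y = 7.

Step 1: Check solvability.
gcd(6, 11) = 1
Since 1 divides 7, solutions exist.

Step 2: Apply extended Euclidean algorithm to find gcd.
We find integers such that 6*x0 + 11*y0 = 1

Step 3: Scale the particular solution.
Multiply by 7/1 = 7:
x = 14, y = -7

Step 4: Verify.
6*(14) + 11*(-7) = 7 = 7 ✓

x = 14, y = -7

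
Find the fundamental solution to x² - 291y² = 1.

We seek the smallest positive integers (x, y) with x² - 291y² = 1, i.e., x² = 291y² + 1.
Try successive y values:
y = 1: x² = 291·1² + 1 = 292, not a perfect square
y = 2: x² = 291·2² + 1 = 1165, not a perfect square
y = 3: x² = 291·3² + 1 = 2620, not a perfect square
... continuing the search (or via continued fractions) ...
y = 17: x² = 291·17² + 1 = 84100, x = 290 ✓

Verify: 290² - 291·17² = 84100 - 84099 = 1 ✓

x = 290, y = 17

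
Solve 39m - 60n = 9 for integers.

Step 1: Check solvability.
gcd(39, 60) = 3
Since 3 divides 9, solutions exist.

Step 2: Apply extended Euclidean algorithm to find gcd.
We find integers such that 39*x0 + 60*y0 = 3

Step 3: Scale the particular solution.
Multiply by 9/3 = 3:
m = -9, n = -6

Step 4: Verify.
39*(-9) - 60*(-6) = 9 = 9 ✓

m = -9, n = -6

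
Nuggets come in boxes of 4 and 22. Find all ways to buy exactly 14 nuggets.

We need non-negative integers (x, y) with 4x + 22y = 14.
For each x in 0..3, check if 14 - 4x is a non-negative multiple of 22.
No x yields an integer y ≥ 0.

No solution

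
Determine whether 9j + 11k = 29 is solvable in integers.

Step 1: Compute gcd(9, 11).
gcd(9, 11) = 1

Step 2: Check divisibility.
Does 1 divide 29? 29 = 1 x 29, so yes.

By the theorem on linear Diophantine equations, 9j + 11k = 29 has integer solutions if and only if gcd(9, 11) divides 29. Since 1 | 29, solutions exist.

Yes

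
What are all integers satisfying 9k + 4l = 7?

Step 1: Compute gcd(9, 4) = 1.
Since 1 divides 7, solutions exist.

Step 2: Find a particular solution using extended Euclidean algorithm.
We get k₀ = 7, l₀ = -14.
Check: 9*7 + 4*-14 = 7 = 7 ✓

Step 3: Write the general solution.
k = 7 + (4/1)t = 7 + 4t
l = -14 - (9/1)t = -14 - 9t
for any integer t.

k = 7 + 4t, l = -14 - 9t for integer t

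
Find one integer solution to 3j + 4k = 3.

Step 1: Check solvability.
gcd(3, 4) = 1
Since 1 divides 3, solutions exist.

Step 2: Apply extended Euclidean algorithm to find gcd.
We find integers such that 3*x0 + 4*y0 = 1

Step 3: Scale the particular solution.
Multiply by 3/1 = 3:
j = -3, k = 3

Step 4: Verify.
3*(-3) + 4*(3) = 3 = 3 ✓

j = -3, k = 3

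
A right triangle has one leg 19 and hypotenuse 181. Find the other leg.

b² = c² - a² = 32761 - 361 = 32400
b = 180

180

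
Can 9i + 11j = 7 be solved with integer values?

Step 1: Compute gcd(9, 11).
gcd(9, 11) = 1

Step 2: Check divisibility.
Does 1 divide 7? 7 = 1 x 7, so yes.

By the theorem on linear Diophantine equations, 9i + 11j = 7 has integer solutions if and only if gcd(9, 11) divides 7. Since 1 | 7, solutions exist.

Yes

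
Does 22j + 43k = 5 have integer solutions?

Step 1: Compute gcd(22, 43).
gcd(22, 43) = 1

Step 2: Check divisibility.
Does 1 divide 5? 5 = 1 x 5, so yes.

By the theorem on linear Diophantine equations, 22j + 43k = 5 has integer solutions if and only if gcd(22, 43) divides 5. Since 1 | 5, solutions exist.

Yes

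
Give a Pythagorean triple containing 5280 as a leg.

We need the other leg and hypotenuse such that 5280² + x² = c².
Take x = 17024, c = 17824: 5280² + 17024² = 27878400 + 289816576 = 317694976 = 17824² ✓
Triple: (5280, 17024, 17824)

(5280, 17024, 17824)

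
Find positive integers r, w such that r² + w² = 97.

Search for r with 97 - r² a perfect square.
r = 4: 97 - 4² = 97 - 16 = 81 = 9² ✓
So r = 4, w = 9.

r = 4, w = 9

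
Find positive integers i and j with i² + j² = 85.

We need to find integers i, j > 0 such that i² + j² = 85.
Trying i = 2: j² = 85 - 2² = 85 - 4 = 81
j = 9
Check: 2² + 9² = 4 + 81 = 85 ✓

85 = 2² + 9²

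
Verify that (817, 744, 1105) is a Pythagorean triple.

Compute a² + b² = 817² + 744² = 667489 + 553536 = 1221025
Compute c² = 1105² = 1221025
Since 1221025 = 1221025, confirmed.

Yes, it is a Pythagorean triple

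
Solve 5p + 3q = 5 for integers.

Step 1: Check solvability.
gcd(5, 3) = 1
Since 1 divides 5, solutions exist.

Step 2: Apply extended Euclidean algorithm to find gcd.
We find integers such that 5*x0 + 3*y0 = 1

Step 3: Scale the particular solution.
Multiply by 5/1 = 5:
p = -5, q = 10

Step 4: Verify.
5*(-5) + 3*(10) = 5 = 5 ✓

p = -5, q = 10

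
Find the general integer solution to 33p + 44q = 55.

Step 1: Compute gcd(33, 44) = 11.
Since 11 divides 55, solutions exist.

Step 2: Find a particular solution using extended Euclidean algorithm.
We get p₀ = -5, q₀ = 5.
Check: 33*-5 + 44*5 = 55 = 55 ✓

Step 3: Write the general solution.
p = -5 + (44/11)t = -5 + 4t
q = 5 - (33/11)t = 5 - 3t
for any integer t.

p = -5 + 4t, q = 5 - 3t for integer t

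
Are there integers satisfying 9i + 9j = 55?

Step 1: Compute gcd(9, 9).
gcd(9, 9) = 9

Step 2: Check divisibility.
Does 9 divide 55? 55 = 9 x 6 + 1, so no.

By the theorem on linear Diophantine equations, 9i + 9j = 55 has integer solutions if and only if gcd(9, 9) divides 55. Since 9 does not divide 55, no solutions exist.

No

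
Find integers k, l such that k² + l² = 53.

We need to find integers k, l > 0 such that k² + l² = 53.
Trying k = 2: l² = 53 - 2² = 53 - 4 = 49
l = 7
Check: 2² + 7² = 4 + 49 = 53 ✓

53 = 2² + 7²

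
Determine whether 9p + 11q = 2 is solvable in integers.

Step 1: Compute gcd(9, 11).
gcd(9, 11) = 1

Step 2: Check divisibility.
Does 1 divide 2? 2 = 1 x 2, so yes.

By the theorem on linear Diophantine equations, 9p + 11q = 2 has integer solutions if and only if gcd(9, 11) divides 2. Since 1 | 2, solutions exist.

Yes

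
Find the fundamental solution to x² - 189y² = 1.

We seek the smallest positive integers (x, y) with x² - 189y² = 1, i.e., x² = 189y² + 1.
Try successive y values:
y = 1: x² = 189·1² + 1 = 190, not a perfect square
y = 2: x² = 189·2² + 1 = 757, not a perfect square
y = 3: x² = 189·3² + 1 = 1702, not a perfect square
... continuing the search (or via continued fractions) ...
y = 4: x² = 189·4² + 1 = 3025, x = 55 ✓

Verify: 55² - 189·4² = 3025 - 3024 = 1 ✓

x = 55, y = 4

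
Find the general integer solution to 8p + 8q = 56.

Step 1: Compute gcd(8, 8) = 8.
Since 8 divides 56, solutions exist.

Step 2: Find a particular solution using extended Euclidean algorithm.
We get p₀ = 0, q₀ = 7.
Check: 8*0 + 8*7 = 56 = 56 ✓

Step 3: Write the general solution.
p = 0 + (8/8)t = 0 + 1t
q = 7 - (8/8)t = 7 - 1t
for any integer t.

p = 0 + 1t, q = 7 - 1t for integer t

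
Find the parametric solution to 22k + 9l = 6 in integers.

Step 1: Compute gcd(22, 9) = 1.
Since 1 divides 6, solutions exist.

Step 2: Find a particular solution using extended Euclidean algorithm.
We get k₀ = -12, l₀ = 30.
Check: 22*-12 + 9*30 = 6 = 6 ✓

Step 3: Write the general solution.
k = -12 + (9/1)t = -12 + 9t
l = 30 - (22/1)t = 30 - 22t
for any integer t.

k = -12 + 9t, l = 30 - 22t for integer t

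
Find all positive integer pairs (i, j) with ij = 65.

The positive divisors of 65 are: 1, 5, 13, 65.
Each divisor d gives the pair (d, 65/d):
(1, 65), (5, 13), (13, 5), (65, 1)

(1, 65), (5, 13), (13, 5), (65, 1)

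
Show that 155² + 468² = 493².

Compute a² + b²:
155² + 468² = 24025 + 219024 = 243049
Compute c²:
493² = 243049
Since 243049 = 243049, it is a Pythagorean triple.

Yes, it is a Pythagorean triple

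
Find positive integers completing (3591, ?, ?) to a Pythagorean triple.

We need the other leg and hypotenuse such that 3591² + x² = c².
Take x = 2940, c = 4641: 3591² + 2940² = 12895281 + 8643600 = 21538881 = 4641² ✓
Triple: (3591, 2940, 4641)

(3591, 2940, 4641)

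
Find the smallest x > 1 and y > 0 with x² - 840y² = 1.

We seek the smallest positive integers (x, y) with x² - 840y² = 1, i.e., x² = 840y² + 1.
Try successive y values:
y = 1: x² = 840·1² + 1 = 841, x = 29 ✓

Verify: 29² - 840·1² = 841 - 840 = 1 ✓

x = 29, y = 1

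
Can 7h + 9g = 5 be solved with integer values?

Step 1: Compute gcd(7, 9).
gcd(7, 9) = 1

Step 2: Check divisibility.
Does 1 divide 5? 5 = 1 x 5, so yes.

By the theorem on linear Diophantine equations, 7h + 9g = 5 has integer solutions if and only if gcd(7, 9) divides 5. Since 1 | 5, solutions exist.

Yes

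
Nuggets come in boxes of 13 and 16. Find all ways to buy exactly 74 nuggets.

We need non-negative integers (x, y) with 13x + 16y = 74.
For each x in 0..5, check if 74 - 13x is a non-negative multiple of 16.
x = 2: 16y = 48, y = 3 ✓

(2 boxes of 13, 3 boxes of 16)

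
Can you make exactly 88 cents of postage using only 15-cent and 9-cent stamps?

We need non-negative x, y with 15x + 9y = 88.
gcd(15, 9) = 3, and 3 does not divide 88.
No integer solutions exist, so certainly no non-negative ones.

No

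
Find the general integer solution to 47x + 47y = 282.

Step 1: Compute gcd(47, 47) = 47.
Since 47 divides 282, solutions exist.

Step 2: Find a particular solution using extended Euclidean algorithm.
We get x₀ = 0, y₀ = 6.
Check: 47*0 + 47*6 = 282 = 282 ✓

Step 3: Write the general solution.
x = 0 + (47/47)t = 0 + 1t
y = 6 - (47/47)t = 6 - 1t
for any integer t.

x = 0 + 1t, y = 6 - 1t for integer t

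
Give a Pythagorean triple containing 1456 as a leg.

We need the other leg and hypotenuse such that 1456² + x² = c².
Take x = 108, c = 1460: 1456² + 108² = 2119936 + 11664 = 2131600 = 1460² ✓
Triple: (108, 1456, 1460)

(108, 1456, 1460)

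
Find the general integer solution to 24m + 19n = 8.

Step 1: Compute gcd(24, 19) = 1.
Since 1 divides 8, solutions exist.

Step 2: Find a particular solution using extended Euclidean algorithm.
We get m₀ = 32, n₀ = -40.
Check: 24*32 + 19*-40 = 8 = 8 ✓

Step 3: Write the general solution.
m = 32 + (19/1)t = 32 + 19t
n = -40 - (24/1)t = -40 - 24t
for any integer t.

m = 32 + 19t, n = -40 - 24t for integer t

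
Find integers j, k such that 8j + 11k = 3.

Step 1: Check solvability.
gcd(8, 11) = 1
Since 1 divides 3, solutions exist.

Step 2: Apply extended Euclidean algorithm to find gcd.
We find integers such that 8*x0 + 11*y0 = 1

Step 3: Scale the particular solution.
Multiply by 3/1 = 3:
j = -12, k = 9

Step 4: Verify.
8*(-12) + 11*(9) = 3 = 3 ✓

j = -12, k = 9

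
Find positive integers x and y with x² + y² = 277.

We need to find integers x, y > 0 such that x² + y² = 277.
Trying x = 9: y² = 277 - 9² = 277 - 81 = 196
y = 14
Check: 9² + 14² = 81 + 196 = 277 ✓

277 = 9² + 14²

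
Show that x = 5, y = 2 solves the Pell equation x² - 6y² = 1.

Compute x² = 5² = 25
Compute 6y² = 6·2² = 6·4 = 24
x² - 6y² = 25 - 24 = 1
Since this equals 1, (5, 2) is a solution.

Yes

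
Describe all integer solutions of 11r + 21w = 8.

Step 1: Compute gcd(11, 21) = 1.
Since 1 divides 8, solutions exist.

Step 2: Find a particular solution using extended Euclidean algorithm.
We get r₀ = 16, w₀ = -8.
Check: 11*16 + 21*-8 = 8 = 8 ✓

Step 3: Write the general solution.
r = 16 + (21/1)t = 16 + 21t
w = -8 - (11/1)t = -8 - 11t
for any integer t.

r = 16 + 21t, w = -8 - 11t for integer t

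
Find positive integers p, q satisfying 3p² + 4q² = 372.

Try small values of p and check whether (372 - 3p²)/4 is a perfect square.
p = 4: 3·4² = 48, so 4q² = 372 - 48 = 324, giving q² = 81, q = 9.
Check: 3·4² + 4·9² = 48 + 324 = 372 ✓

p = 4, q = 9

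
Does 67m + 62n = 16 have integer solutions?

Step 1: Compute gcd(67, 62).
gcd(67, 62) = 1

Step 2: Check divisibility.
Does 1 divide 16? 16 = 1 x 16, so yes.

By the theorem on linear Diophantine equations, 67m + 62n = 16 has integer solutions if and only if gcd(67, 62) divides 16. Since 1 | 16, solutions exist.

Yes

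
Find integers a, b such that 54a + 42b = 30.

Step 1: Check solvability.
gcd(54, 42) = 6
Since 6 divides 30, solutions exist.

Step 2: Apply extended Euclidean algorithm to find gcd.
We find integers such that 54*x0 + 42*y0 = 6

Step 3: Scale the particular solution.
Multiply by 30/6 = 5:
a = -15, b = 20

Step 4: Verify.
54*(-15) + 42*(20) = 30 = 30 ✓

a = -15, b = 20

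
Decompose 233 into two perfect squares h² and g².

We need to find integers h, g > 0 such that h² + g² = 233.
Trying h = 8: g² = 233 - 8² = 233 - 64 = 169
g = 13
Check: 8² + 13² = 64 + 169 = 233 ✓

233 = 8² + 13²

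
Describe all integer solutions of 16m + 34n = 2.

Step 1: Compute gcd(16, 34) = 2.
Since 2 divides 2, solutions exist.

Step 2: Find a particular solution using extended Euclidean algorithm.
We get m₀ = -2, n₀ = 1.
Check: 16*-2 + 34*1 = 2 = 2 ✓

Step 3: Write the general solution.
m = -2 + (34/2)t = -2 + 17t
n = 1 - (16/2)t = 1 - 8t
for any integer t.

m = -2 + 17t, n = 1 - 8t for integer t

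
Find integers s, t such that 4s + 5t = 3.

Step 1: Check solvability.
gcd(4, 5) = 1
Since 1 divides 3, solutions exist.

Step 2: Apply extended Euclidean algorithm to find gcd.
We find integers such that 4*x0 + 5*y0 = 1

Step 3: Scale the particular solution.
Multiply by 3/1 = 3:
s = -3, t = 3

Step 4: Verify.
4*(-3) + 5*(3) = 3 = 3 ✓

s = -3, t = 3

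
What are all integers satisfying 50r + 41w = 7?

Step 1: Compute gcd(50, 41) = 1.
Since 1 divides 7, solutions exist.

Step 2: Find a particular solution using extended Euclidean algorithm.
We get r₀ = -63, w₀ = 77.
Check: 50*-63 + 41*77 = 7 = 7 ✓

Step 3: Write the general solution.
r = -63 + (41/1)t = -63 + 41t
w = 77 - (50/1)t = 77 - 50t
for any integer t.

r = -63 + 41t, w = 77 - 50t for integer t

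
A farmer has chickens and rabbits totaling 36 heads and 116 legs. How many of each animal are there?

Let c = chickens, r = rabbits.
Heads: c + r = 36
Legs: 2c + 4r = 116
From the first equation, c = 36 - r. Substitute:
2(36 - r) + 4r = 116
72 + 2r = 116
r = (116 - 72)/2 = 22
c = 36 - 22 = 14

Chickens: 14, Rabbits: 22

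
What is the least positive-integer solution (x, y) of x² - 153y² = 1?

We seek the smallest positive integers (x, y) with x² - 153y² = 1, i.e., x² = 153y² + 1.
Try successive y values:
y = 1: x² = 153·1² + 1 = 154, not a perfect square
y = 2: x² = 153·2² + 1 = 613, not a perfect square
y = 3: x² = 153·3² + 1 = 1378, not a perfect square
... continuing the search (or via continued fractions) ...
y = 176: x² = 153·176² + 1 = 4739329, x = 2177 ✓

Verify: 2177² - 153·176² = 4739329 - 4739328 = 1 ✓

x = 2177, y = 176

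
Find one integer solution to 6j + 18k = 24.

Step 1: Check solvability.
gcd(6, 18) = 6
Since 6 divides 24, solutions exist.

Step 2: Apply extended Euclidean algorithm to find gcd.
We find integers such that 6*x0 + 18*y0 = 6

Step 3: Scale the particular solution.
Multiply by 24/6 = 4:
j = 4, k = 0

Step 4: Verify.
6*(4) + 18*(0) = 24 = 24 ✓

j = 4, k = 0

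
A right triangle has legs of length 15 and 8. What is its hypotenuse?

c² = a² + b² = 15² + 8² = 225 + 64 = 289
c = 17

17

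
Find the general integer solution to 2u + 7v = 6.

Step 1: Compute gcd(2, 7) = 1.
Since 1 divides 6, solutions exist.

Step 2: Find a particular solution using extended Euclidean algorithm.
We get u₀ = -18, v₀ = 6.
Check: 2*-18 + 7*6 = 6 = 6 ✓

Step 3: Write the general solution.
u = -18 + (7/1)t = -18 + 7t
v = 6 - (2/1)t = 6 - 2t
for any integer t.

u = -18 + 7t, v = 6 - 2t for integer t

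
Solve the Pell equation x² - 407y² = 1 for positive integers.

We seek the smallest positive integers (x, y) with x² - 407y² = 1, i.e., x² = 407y² + 1.
Try successive y values:
y = 1: x² = 407·1² + 1 = 408, not a perfect square
y = 2: x² = 407·2² + 1 = 1629, not a perfect square
y = 3: x² = 407·3² + 1 = 3664, not a perfect square
... continuing the search (or via continued fractions) ...
y = 132: x² = 407·132² + 1 = 7091569, x = 2663 ✓

Verify: 2663² - 407·132² = 7091569 - 7091568 = 1 ✓

x = 2663, y = 132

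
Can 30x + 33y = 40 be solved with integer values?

Step 1: Compute gcd(30, 33).
gcd(30, 33) = 3

Step 2: Check divisibility.
Does 3 divide 40? 40 = 3 x 13 + 1, so no.

By the theorem on linear Diophantine equations, 30x + 33y = 40 has integer solutions if and only if gcd(30, 33) divides 40. Since 3 does not divide 40, no solutions exist.

No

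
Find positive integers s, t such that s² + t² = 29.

Search for s with 29 - s² a perfect square.
s = 2: 29 - 2² = 29 - 4 = 25 = 5² ✓
So s = 2, t = 5.

s = 2, t = 5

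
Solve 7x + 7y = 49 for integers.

Step 1: Check solvability.
gcd(7, 7) = 7
Since 7 divides 49, solutions exist.

Step 2: Apply extended Euclidean algorithm to find gcd.
We find integers such that 7*x0 + 7*y0 = 7

Step 3: Scale the particular solution.
Multiply by 49/7 = 7:
x = 0, y = 7

Step 4: Verify.
7*(0) + 7*(7) = 49 = 49 ✓

x = 0, y = 7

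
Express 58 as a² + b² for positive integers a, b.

We need to find integers a, b > 0 such that a² + b² = 58.
Trying a = 3: b² = 58 - 3² = 58 - 9 = 49
b = 7
Check: 3² + 7² = 9 + 49 = 58 ✓

58 = 3² + 7²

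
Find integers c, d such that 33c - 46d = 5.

Step 1: Check solvability.
gcd(33, 46) = 1
Since 1 divides 5, solutions exist.

Step 2: Apply extended Euclidean algorithm to find gcd.
We find integers such that 33*x0 + 46*y0 = 1

Step 3: Scale the particular solution.
Multiply by 5/1 = 5:
c = 35, d = 25

Step 4: Verify.
33*(35) - 46*(25) = 5 = 5 ✓

c = 35, d = 25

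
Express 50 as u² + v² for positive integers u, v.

We need to find integers u, v > 0 such that u² + v² = 50.
Trying u = 1: v² = 50 - 1² = 50 - 1 = 49
v = 7
Check: 1² + 7² = 1 + 49 = 50 ✓

50 = 1² + 7²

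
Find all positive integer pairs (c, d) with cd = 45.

The positive divisors of 45 are: 1, 3, 5, 9, 15, 45.
Each divisor d gives the pair (d, 45/d):
(1, 45), (3, 15), (5, 9), (9, 5), (15, 3), (45, 1)

(1, 45), (3, 15), (5, 9), (9, 5), (15, 3), (45, 1)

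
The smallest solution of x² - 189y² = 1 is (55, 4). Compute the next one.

Solutions to x² - Dy² = 1 are generated by powers of (x₀ + y₀√D).
The next solution satisfies x₁ + y₁√189 = (x₀ + y₀√189)², giving:
x₁ = x₀² + 189y₀² = 55² + 189·4² = 3025 + 3024 = 6049
y₁ = 2x₀y₀ = 2·55·4 = 440

Verify: 6049² - 189·440² = 36590401 - 36590400 = 1 ✓

x = 6049, y = 440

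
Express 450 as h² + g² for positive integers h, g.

We need to find integers h, g > 0 such that h² + g² = 450.
Trying h = 3: g² = 450 - 3² = 450 - 9 = 441
g = 21
Check: 3² + 21² = 9 + 441 = 450 ✓

450 = 3² + 21²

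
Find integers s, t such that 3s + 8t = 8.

Step 1: Check solvability.
gcd(3, 8) = 1
Since 1 divides 8, solutions exist.

Step 2: Apply extended Euclidean algorithm to find gcd.
We find integers such that 3*x0 + 8*y0 = 1

Step 3: Scale the particular solution.
Multiply by 8/1 = 8:
s = 24, t = -8

Step 4: Verify.
3*(24) + 8*(-8) = 8 = 8 ✓

s = 24, t = -8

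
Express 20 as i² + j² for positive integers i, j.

We need to find integers i, j > 0 such that i² + j² = 20.
Trying i = 2: j² = 20 - 2² = 20 - 4 = 16
j = 4
Check: 2² + 4² = 4 + 16 = 20 ✓

20 = 2² + 4²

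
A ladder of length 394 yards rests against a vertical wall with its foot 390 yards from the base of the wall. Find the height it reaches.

The ladder, wall, and ground form a right triangle with hypotenuse 394 and one leg 390.
By the Pythagorean theorem: h² = 394² - 390² = 155236 - 152100 = 3136
h = √3136 = 56 yards

56 yards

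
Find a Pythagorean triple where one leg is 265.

We need the other leg and hypotenuse such that 265² + x² = c².
Take x = 1392, c = 1417: 265² + 1392² = 70225 + 1937664 = 2007889 = 1417² ✓
Triple: (265, 1392, 1417)

(265, 1392, 1417)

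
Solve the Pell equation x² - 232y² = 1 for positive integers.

We seek the smallest positive integers (x, y) with x² - 232y² = 1, i.e., x² = 232y² + 1.
Try successive y values:
y = 1: x² = 232·1² + 1 = 233, not a perfect square
y = 2: x² = 232·2² + 1 = 929, not a perfect square
y = 3: x² = 232·3² + 1 = 2089, not a perfect square
... continuing the search (or via continued fractions) ...
y = 1287: x² = 232·1287² + 1 = 384277609, x = 19603 ✓

Verify: 19603² - 232·1287² = 384277609 - 384277608 = 1 ✓

x = 19603, y = 1287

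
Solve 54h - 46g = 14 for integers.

Step 1: Check solvability.
gcd(54, 46) = 2
Since 2 divides 14, solutions exist.

Step 2: Apply extended Euclidean algorithm to find gcd.
We find integers such that 54*x0 + 46*y0 = 2

Step 3: Scale the particular solution.
Multiply by 14/2 = 7:
h = 42, g = 49

Step 4: Verify.
54*(42) - 46*(49) = 14 = 14 ✓

h = 42, g = 49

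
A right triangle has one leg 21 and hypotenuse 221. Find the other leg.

b² = c² - a² = 48841 - 441 = 48400
b = 220

220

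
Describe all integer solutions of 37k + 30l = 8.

Step 1: Compute gcd(37, 30) = 1.
Since 1 divides 8, solutions exist.

Step 2: Find a particular solution using extended Euclidean algorithm.
We get k₀ = 104, l₀ = -128.
Check: 37*104 + 30*-128 = 8 = 8 ✓

Step 3: Write the general solution.
k = 104 + (30/1)t = 104 + 30t
l = -128 - (37/1)t = -128 - 37t
for any integer t.

k = 104 + 30t, l = -128 - 37t for integer t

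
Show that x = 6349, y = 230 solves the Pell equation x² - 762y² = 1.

Compute x² = 6349² = 40309801
Compute 762y² = 762·230² = 762·52900 = 40309800
x² - 762y² = 40309801 - 40309800 = 1
Since this equals 1, (6349, 230) is a solution.

Yes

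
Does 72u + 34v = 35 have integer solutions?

Step 1: Compute gcd(72, 34).
gcd(72, 34) = 2

Step 2: Check divisibility.
Does 2 divide 35? 35 = 2 x 17 + 1, so no.

By the theorem on linear Diophantine equations, 72u + 34v = 35 has integer solutions if and only if gcd(72, 34) divides 35. Since 2 does not divide 35, no solutions exist.

No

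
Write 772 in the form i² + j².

We need to find integers i, j > 0 such that i² + j² = 772.
Trying i = 14: j² = 772 - 14² = 772 - 196 = 576
j = 24
Check: 14² + 24² = 196 + 576 = 772 ✓

772 = 14² + 24²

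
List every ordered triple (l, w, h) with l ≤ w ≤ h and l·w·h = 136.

Iterate l from 1 to ⌊136^(1/3)⌋. For each l dividing 136, iterate w ≥ l with w dividing 136/l, and set h = 136/(l·w).
Triples found (6): (1×1×136), (1×2×68), (1×4×34), (1×8×17), (2×2×34), (2×4×17)

(1×1×136), (1×2×68), (1×4×34), (1×8×17), (2×2×34), (2×4×17)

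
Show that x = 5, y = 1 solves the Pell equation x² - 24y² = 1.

Compute x² = 5² = 25
Compute 24y² = 24·1² = 24·1 = 24
x² - 24y² = 25 - 24 = 1
Since this equals 1, (5, 1) is a solution.

Yes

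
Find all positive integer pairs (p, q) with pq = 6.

The positive divisors of 6 are: 1, 2, 3, 6.
Each divisor d gives the pair (d, 6/d):
(1, 6), (2, 3), (3, 2), (6, 1)

(1, 6), (2, 3), (3, 2), (6, 1)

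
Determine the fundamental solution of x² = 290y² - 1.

We need x² = 290y² - 1. Try successive y:
y = 1: x² = 290·1² - 1 = 289 = 17² ✓
Check: 17² - 290·1² = 289 - 290 = -1 ✓

x = 17, y = 1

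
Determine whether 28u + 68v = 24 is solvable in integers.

Step 1: Compute gcd(28, 68).
gcd(28, 68) = 4

Step 2: Check divisibility.
Does 4 divide 24? 24 = 4 x 6, so yes.

By the theorem on linear Diophantine equations, 28u + 68v = 24 has integer solutions if and only if gcd(28, 68) divides 24. Since 4 | 24, solutions exist.

Yes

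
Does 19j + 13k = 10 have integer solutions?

Step 1: Compute gcd(19, 13).
gcd(19, 13) = 1

Step 2: Check divisibility.
Does 1 divide 10? 10 = 1 x 10, so yes.

By the theorem on linear Diophantine equations, 19j + 13k = 10 has integer solutions if and only if gcd(19, 13) divides 10. Since 1 | 10, solutions exist.

Yes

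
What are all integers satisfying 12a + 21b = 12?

Step 1: Compute gcd(12, 21) = 3.
Since 3 divides 12, solutions exist.

Step 2: Find a particular solution using extended Euclidean algorithm.
We get a₀ = 8, b₀ = -4.
Check: 12*8 + 21*-4 = 12 = 12 ✓

Step 3: Write the general solution.
a = 8 + (21/3)t = 8 + 7t
b = -4 - (12/3)t = -4 - 4t
for any integer t.

a = 8 + 7t, b = -4 - 4t for integer t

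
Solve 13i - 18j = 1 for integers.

Step 1: Check solvability.
gcd(13, 18) = 1
Since 1 divides 1, solutions exist.

Step 2: Apply extended Euclidean algorithm to find gcd.
We find integers such that 13*x0 + 18*y0 = 1

Step 3: Scale the particular solution.
Multiply by 1/1 = 1:
i = 7, j = 5

Step 4: Verify.
13*(7) - 18*(5) = 1 = 1 ✓

i = 7, j = 5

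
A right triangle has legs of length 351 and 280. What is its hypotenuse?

c² = a² + b² = 351² + 280² = 123201 + 78400 = 201601
c = 449

449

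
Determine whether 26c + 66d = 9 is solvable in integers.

Step 1: Compute gcd(26, 66).
gcd(26, 66) = 2

Step 2: Check divisibility.
Does 2 divide 9? 9 = 2 x 4 + 1, so no.

By the theorem on linear Diophantine equations, 26c + 66d = 9 has integer solutions if and only if gcd(26, 66) divides 9. Since 2 does not divide 9, no solutions exist.

No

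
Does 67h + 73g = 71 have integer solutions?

Step 1: Compute gcd(67, 73).
gcd(67, 73) = 1

Step 2: Check divisibility.
Does 1 divide 71? 71 = 1 x 71, so yes.

By the theorem on linear Diophantine equations, 67h + 73g = 71 has integer solutions if and only if gcd(67, 73) divides 71. Since 1 | 71, solutions exist.

Yes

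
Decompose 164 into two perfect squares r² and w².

We need to find integers r, w > 0 such that r² + w² = 164.
Trying r = 8: w² = 164 - 8² = 164 - 64 = 100
w = 10
Check: 8² + 10² = 64 + 100 = 164 ✓

164 = 8² + 10²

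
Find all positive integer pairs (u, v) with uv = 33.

The positive divisors of 33 are: 1, 3, 11, 33.
Each divisor d gives the pair (d, 33/d):
(1, 33), (3, 11), (11, 3), (33, 1)

(1, 33), (3, 11), (11, 3), (33, 1)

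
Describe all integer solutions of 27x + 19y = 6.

Step 1: Compute gcd(27, 19) = 1.
Since 1 divides 6, solutions exist.

Step 2: Find a particular solution using extended Euclidean algorithm.
We get x₀ = -42, y₀ = 60.
Check: 27*-42 + 19*60 = 6 = 6 ✓

Step 3: Write the general solution.
x = -42 + (19/1)t = -42 + 19t
y = 60 - (27/1)t = 60 - 27t
for any integer t.

x = -42 + 19t, y = 60 - 27t for integer t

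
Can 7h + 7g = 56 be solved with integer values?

Step 1: Compute gcd(7, 7).
gcd(7, 7) = 7

Step 2: Check divisibility.
Does 7 divide 56? 56 = 7 x 8, so yes.

By the theorem on linear Diophantine equations, 7h + 7g = 56 has integer solutions if and only if gcd(7, 7) divides 56. Since 7 | 56, solutions exist.

Yes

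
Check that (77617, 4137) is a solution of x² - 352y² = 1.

Compute x² = 77617² = 6024398689
Compute 352y² = 352·4137² = 352·17114769 = 6024398688
x² - 352y² = 6024398689 - 6024398688 = 1
Since this equals 1, (77617, 4137) is a solution.

Yes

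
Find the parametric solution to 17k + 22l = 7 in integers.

Step 1: Compute gcd(17, 22) = 1.
Since 1 divides 7, solutions exist.

Step 2: Find a particular solution using extended Euclidean algorithm.
We get k₀ = -63, l₀ = 49.
Check: 17*-63 + 22*49 = 7 = 7 ✓

Step 3: Write the general solution.
k = -63 + (22/1)t = -63 + 22t
l = 49 - (17/1)t = 49 - 17t
for any integer t.

k = -63 + 22t, l = 49 - 17t for integer t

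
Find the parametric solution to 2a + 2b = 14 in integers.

Step 1: Compute gcd(2, 2) = 2.
Since 2 divides 14, solutions exist.

Step 2: Find a particular solution using extended Euclidean algorithm.
We get a₀ = 0, b₀ = 7.
Check: 2*0 + 2*7 = 14 = 14 ✓

Step 3: Write the general solution.
a = 0 + (2/2)t = 0 + 1t
b = 7 - (2/2)t = 7 - 1t
for any integer t.

a = 0 + 1t, b = 7 - 1t for integer t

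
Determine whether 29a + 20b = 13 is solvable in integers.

Step 1: Compute gcd(29, 20).
gcd(29, 20) = 1

Step 2: Check divisibility.
Does 1 divide 13? 13 = 1 x 13, so yes.

By the theorem on linear Diophantine equations, 29a + 20b = 13 has integer solutions if and only if gcd(29, 20) divides 13. Since 1 | 13, solutions exist.

Yes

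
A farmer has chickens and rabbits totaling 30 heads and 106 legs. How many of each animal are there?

Let c = chickens, r = rabbits.
Heads: c + r = 30
Legs: 2c + 4r = 106
From the first equation, c = 30 - r. Substitute:
2(30 - r) + 4r = 106
60 + 2r = 106
r = (106 - 60)/2 = 23
c = 30 - 23 = 7

Chickens: 7, Rabbits: 23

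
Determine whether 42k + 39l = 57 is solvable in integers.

Step 1: Compute gcd(42, 39).
gcd(42, 39) = 3

Step 2: Check divisibility.
Does 3 divide 57? 57 = 3 x 19, so yes.

By the theorem on linear Diophantine equations, 42k + 39l = 57 has integer solutions if and only if gcd(42, 39) divides 57. Since 3 | 57, solutions exist.

Yes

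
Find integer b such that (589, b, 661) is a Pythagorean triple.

b² = c² - a² = 661² - 589² = 436921 - 346921 = 90000
b = sqrt(90000) = 300

300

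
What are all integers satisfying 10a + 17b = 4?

Step 1: Compute gcd(10, 17) = 1.
Since 1 divides 4, solutions exist.

Step 2: Find a particular solution using extended Euclidean algorithm.
We get a₀ = -20, b₀ = 12.
Check: 10*-20 + 17*12 = 4 = 4 ✓

Step 3: Write the general solution.
a = -20 + (17/1)t = -20 + 17t
b = 12 - (10/1)t = 12 - 10t
for any integer t.

a = -20 + 17t, b = 12 - 10t for integer t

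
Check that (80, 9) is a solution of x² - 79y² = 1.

Compute x² = 80² = 6400
Compute 79y² = 79·9² = 79·81 = 6399
x² - 79y² = 6400 - 6399 = 1
Since this equals 1, (80, 9) is a solution.

Yes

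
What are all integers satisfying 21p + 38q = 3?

Step 1: Compute gcd(21, 38) = 1.
Since 1 divides 3, solutions exist.

Step 2: Find a particular solution using extended Euclidean algorithm.
We get p₀ = -27, q₀ = 15.
Check: 21*-27 + 38*15 = 3 = 3 ✓

Step 3: Write the general solution.
p = -27 + (38/1)t = -27 + 38t
q = 15 - (21/1)t = 15 - 21t
for any integer t.

p = -27 + 38t, q = 15 - 21t for integer t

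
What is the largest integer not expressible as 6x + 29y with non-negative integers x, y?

For two coprime denominations a and b, the Frobenius number (largest value not representable as a non-negative combination) is ab - a - b.
Here gcd(6, 29) = 1, so they are coprime.
F(6, 29) = 6·29 - 6 - 29 = 174 - 35 = 139

139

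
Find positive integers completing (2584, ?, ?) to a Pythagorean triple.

We need the other leg and hypotenuse such that 2584² + x² = c².
Take x = 288, c = 2600: 2584² + 288² = 6677056 + 82944 = 6760000 = 2600² ✓
Triple: (2584, 288, 2600)

(2584, 288, 2600)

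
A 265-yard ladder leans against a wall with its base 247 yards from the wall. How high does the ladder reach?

The ladder, wall, and ground form a right triangle with hypotenuse 265 and one leg 247.
By the Pythagorean theorem: h² = 265² - 247² = 70225 - 61009 = 9216
h = √9216 = 96 yards

96 yards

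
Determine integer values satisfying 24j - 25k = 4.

Step 1: Check solvability.
gcd(24, 25) = 1
Since 1 divides 4, solutions exist.

Step 2: Apply extended Euclidean algorithm to find gcd.
We find integers such that 24*x0 + 25*y0 = 1

Step 3: Scale the particular solution.
Multiply by 4/1 = 4:
j = -4, k = -4

Step 4: Verify.
24*(-4) - 25*(-4) = 4 = 4 ✓

j = -4, k = -4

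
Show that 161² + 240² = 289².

Compute a² + b²:
161² + 240² = 25921 + 57600 = 83521
Compute c²:
289² = 83521
Since 83521 = 83521, it is a Pythagorean triple.

Yes, it is a Pythagorean triple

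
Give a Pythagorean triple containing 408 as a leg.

We need the other leg and hypotenuse such that 408² + x² = c².
Take x = 1120, c = 1192: 408² + 1120² = 166464 + 1254400 = 1420864 = 1192² ✓
Triple: (408, 1120, 1192)

(408, 1120, 1192)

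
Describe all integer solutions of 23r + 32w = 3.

Step 1: Compute gcd(23, 32) = 1.
Since 1 divides 3, solutions exist.

Step 2: Find a particular solution using extended Euclidean algorithm.
We get r₀ = 21, w₀ = -15.
Check: 23*21 + 32*-15 = 3 = 3 ✓

Step 3: Write the general solution.
r = 21 + (32/1)t = 21 + 32t
w = -15 - (23/1)t = -15 - 23t
for any integer t.

r = 21 + 32t, w = -15 - 23t for integer t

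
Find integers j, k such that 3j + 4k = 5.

Step 1: Check solvability.
gcd(3, 4) = 1
Since 1 divides 5, solutions exist.

Step 2: Apply extended Euclidean algorithm to find gcd.
We find integers such that 3*x0 + 4*y0 = 1

Step 3: Scale the particular solution.
Multiply by 5/1 = 5:
j = -5, k = 5

Step 4: Verify.
3*(-5) + 4*(5) = 5 = 5 ✓

j = -5, k = 5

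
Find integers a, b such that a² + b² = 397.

We need to find integers a, b > 0 such that a² + b² = 397.
Trying a = 6: b² = 397 - 6² = 397 - 36 = 361
b = 19
Check: 6² + 19² = 36 + 361 = 397 ✓

397 = 6² + 19²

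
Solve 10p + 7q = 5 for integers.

Step 1: Check solvability.
gcd(10, 7) = 1
Since 1 divides 5, solutions exist.

Step 2: Apply extended Euclidean algorithm to find gcd.
We find integers such that 10*x0 + 7*y0 = 1

Step 3: Scale the particular solution.
Multiply by 5/1 = 5:
p = -10, q = 15

Step 4: Verify.
10*(-10) + 7*(15) = 5 = 5 ✓

p = -10, q = 15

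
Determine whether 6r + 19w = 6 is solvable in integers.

Step 1: Compute gcd(6, 19).
gcd(6, 19) = 1

Step 2: Check divisibility.
Does 1 divide 6? 6 = 1 x 6, so yes.

By the theorem on linear Diophantine equations, 6r + 19w = 6 has integer solutions if and only if gcd(6, 19) divides 6. Since 1 | 6, solutions exist.

Yes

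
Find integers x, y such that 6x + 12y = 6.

Step 1: Check solvability.
gcd(6, 12) = 6
Since 6 divides 6, solutions exist.

Step 2: Apply extended Euclidean algorithm to find gcd.
We find integers such that 6*x0 + 12*y0 = 6

Step 3: Scale the particular solution.
Multiply by 6/6 = 1:
x = 1, y = 0

Step 4: Verify.
6*(1) + 12*(0) = 6 = 6 ✓

x = 1, y = 0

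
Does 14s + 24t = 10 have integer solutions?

Step 1: Compute gcd(14, 24).
gcd(14, 24) = 2

Step 2: Check divisibility.
Does 2 divide 10? 10 = 2 x 5, so yes.

By the theorem on linear Diophantine equations, 14s + 24t = 10 has integer solutions if and only if gcd(14, 24) divides 10. Since 2 | 10, solutions exist.

Yes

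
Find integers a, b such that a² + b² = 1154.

We need to find integers a, b > 0 such that a² + b² = 1154.
Trying a = 23: b² = 1154 - 23² = 1154 - 529 = 625
b = 25
Check: 23² + 25² = 529 + 625 = 1154 ✓

1154 = 23² + 25²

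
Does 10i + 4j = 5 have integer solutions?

Step 1: Compute gcd(10, 4).
gcd(10, 4) = 2

Step 2: Check divisibility.
Does 2 divide 5? 5 = 2 x 2 + 1, so no.

By the theorem on linear Diophantine equations, 10i + 4j = 5 has integer solutions if and only if gcd(10, 4) divides 5. Since 2 does not divide 5, no solutions exist.

No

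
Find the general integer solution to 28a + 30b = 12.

Step 1: Compute gcd(28, 30) = 2.
Since 2 divides 12, solutions exist.

Step 2: Find a particular solution using extended Euclidean algorithm.
We get a₀ = -6, b₀ = 6.
Check: 28*-6 + 30*6 = 12 = 12 ✓

Step 3: Write the general solution.
a = -6 + (30/2)t = -6 + 15t
b = 6 - (28/2)t = 6 - 14t
for any integer t.

a = -6 + 15t, b = 6 - 14t for integer t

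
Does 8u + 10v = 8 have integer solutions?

Step 1: Compute gcd(8, 10).
gcd(8, 10) = 2

Step 2: Check divisibility.
Does 2 divide 8? 8 = 2 x 4, so yes.

By the theorem on linear Diophantine equations, 8u + 10v = 8 has integer solutions if and only if gcd(8, 10) divides 8. Since 2 | 8, solutions exist.

Yes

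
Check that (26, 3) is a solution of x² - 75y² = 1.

Compute x² = 26² = 676
Compute 75y² = 75·3² = 75·9 = 675
x² - 75y² = 676 - 675 = 1
Since this equals 1, (26, 3) is a solution.

Yes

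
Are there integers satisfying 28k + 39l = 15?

Step 1: Compute gcd(28, 39).
gcd(28, 39) = 1

Step 2: Check divisibility.
Does 1 divide 15? 15 = 1 x 15, so yes.

By the theorem on linear Diophantine equations, 28k + 39l = 15 has integer solutions if and only if gcd(28, 39) divides 15. Since 1 | 15, solutions exist.

Yes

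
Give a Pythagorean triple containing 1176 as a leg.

We need the other leg and hypotenuse such that 1176² + x² = c².
Take x = 6118, c = 6230: 1176² + 6118² = 1382976 + 37429924 = 38812900 = 6230² ✓
Triple: (6118, 1176, 6230)

(6118, 1176, 6230)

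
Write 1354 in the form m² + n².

We need to find integers m, n > 0 such that m² + n² = 1354.
Trying m = 25: n² = 1354 - 25² = 1354 - 625 = 729
n = 27
Check: 25² + 27² = 625 + 729 = 1354 ✓

1354 = 25² + 27²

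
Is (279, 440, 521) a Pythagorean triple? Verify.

Compute a² + b² = 279² + 440² = 77841 + 193600 = 271441
Compute c² = 521² = 271441
Since 271441 = 271441, confirmed.

Yes, it is a Pythagorean triple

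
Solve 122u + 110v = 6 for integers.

Step 1: Check solvability.
gcd(122, 110) = 2
Since 2 divides 6, solutions exist.

Step 2: Apply extended Euclidean algorithm to find gcd.
We find integers such that 122*x0 + 110*y0 = 2

Step 3: Scale the particular solution.
Multiply by 6/2 = 3:
u = -27, v = 30

Step 4: Verify.
122*(-27) + 110*(30) = 6 = 6 ✓

u = -27, v = 30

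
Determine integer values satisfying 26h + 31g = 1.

Step 1: Check solvability.
gcd(26, 31) = 1
Since 1 divides 1, solutions exist.

Step 2: Apply extended Euclidean algorithm to find gcd.
We find integers such that 26*x0 + 31*y0 = 1

Step 3: Scale the particular solution.
Multiply by 1/1 = 1:
h = 6, g = -5

Step 4: Verify.
26*(6) + 31*(-5) = 1 = 1 ✓

h = 6, g = -5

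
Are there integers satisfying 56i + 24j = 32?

Step 1: Compute gcd(56, 24).
gcd(56, 24) = 8

Step 2: Check divisibility.
Does 8 divide 32? 32 = 8 x 4, so yes.

By the theorem on linear Diophantine equations, 56i + 24j = 32 has integer solutions if and only if gcd(56, 24) divides 32. Since 8 | 32, solutions exist.

Yes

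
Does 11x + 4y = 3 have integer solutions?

Step 1: Compute gcd(11, 4).
gcd(11, 4) = 1

Step 2: Check divisibility.
Does 1 divide 3? 3 = 1 x 3, so yes.

By the theorem on linear Diophantine equations, 11x + 4y = 3 has integer solutions if and only if gcd(11, 4) divides 3. Since 1 | 3, solutions exist.

Yes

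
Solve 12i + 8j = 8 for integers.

Step 1: Check solvability.
gcd(12, 8) = 4
Since 4 divides 8, solutions exist.

Step 2: Apply extended Euclidean algorithm to find gcd.
We find integers such that 12*x0 + 8*y0 = 4

Step 3: Scale the particular solution.
Multiply by 8/4 = 2:
i = 2, j = -2

Step 4: Verify.
12*(2) + 8*(-2) = 8 = 8 ✓

i = 2, j = -2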